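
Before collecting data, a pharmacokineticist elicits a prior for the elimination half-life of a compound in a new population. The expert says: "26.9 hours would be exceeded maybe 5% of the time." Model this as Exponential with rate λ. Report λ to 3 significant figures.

λ ≈ 0.111

P(T > 26.9) = e^(−λ·26.9) = 0.05, so λ = −ln(0.05)/26.9 = 0.111.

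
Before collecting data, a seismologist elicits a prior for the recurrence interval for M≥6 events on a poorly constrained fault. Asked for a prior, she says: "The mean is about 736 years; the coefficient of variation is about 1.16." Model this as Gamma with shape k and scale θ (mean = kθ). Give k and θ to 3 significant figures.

k ≈ 0.743, θ ≈ 990

For Gamma(k, scale θ): mean = kθ, variance = kθ², so CV = 1/√k.
CV = 1.16, hence k = 1/CV² = 0.743.
Then θ = mean/k = 736/0.743 = 990.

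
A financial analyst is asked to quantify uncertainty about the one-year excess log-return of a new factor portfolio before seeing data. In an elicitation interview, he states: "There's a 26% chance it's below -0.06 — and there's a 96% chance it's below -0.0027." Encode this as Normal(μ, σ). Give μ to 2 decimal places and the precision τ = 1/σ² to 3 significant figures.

The p-quantile of Normal(μ,σ) is μ + z_p·σ, with z_{0.26} = -0.6433 and z_{0.96} = 1.751.
Eliminate σ: μ = (z₂·x₁ − z₁·x₂)/(z₂ − z₁) = (1.751·-0.06 − (-0.6433)·-0.0027)/2.394 = -0.04.
Then σ = (x₂ − x₁)/(z₂ − z₁) = (-0.0027 − -0.06)/2.394 = 0.02.
Precision τ = 1/σ² = 1/0.02393² = 1750.

μ = -0.04, τ = 1750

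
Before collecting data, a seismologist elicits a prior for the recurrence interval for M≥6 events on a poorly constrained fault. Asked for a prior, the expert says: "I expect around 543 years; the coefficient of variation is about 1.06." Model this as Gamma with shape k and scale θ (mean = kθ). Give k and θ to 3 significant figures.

For Gamma(k, scale θ): mean = kθ, variance = kθ², so CV = 1/√k.
CV = 1.06, hence k = 1/CV² = 0.89.
Then θ = mean/k = 543/0.89 = 610.

k ≈ 0.89, θ ≈ 610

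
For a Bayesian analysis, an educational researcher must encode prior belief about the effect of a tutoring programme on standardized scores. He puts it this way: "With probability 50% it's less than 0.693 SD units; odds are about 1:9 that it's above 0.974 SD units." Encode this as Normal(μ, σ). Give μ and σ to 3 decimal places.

The p-quantile of Normal(μ,σ) is μ + z_p·σ, with z_{0.5} = 0 and z_{0.9} = 1.282.
Eliminate σ: μ = (z₂·x₁ − z₁·x₂)/(z₂ − z₁) = (1.282·0.693 − (0)·0.974)/1.282 = 0.693.
Then σ = (x₂ − x₁)/(z₂ − z₁) = (0.974 − 0.693)/1.282 = 0.219.

μ = 0.693, σ = 0.219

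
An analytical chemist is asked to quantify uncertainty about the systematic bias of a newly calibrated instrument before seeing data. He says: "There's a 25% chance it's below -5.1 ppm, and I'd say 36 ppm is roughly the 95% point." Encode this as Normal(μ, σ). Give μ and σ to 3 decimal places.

μ = 6.852, σ = 17.721

For Normal(μ,σ), the p-quantile is μ + z_p·σ. Here z_{0.25} = -0.6745, z_{0.95} = 1.645.
So -5.1 = μ − 0.6745σ and 36 = μ + 1.645σ.
Subtracting: σ = (36 − -5.1)/(1.645 − (-0.6745)) = 17.721.
Then μ = -5.1 − (-0.6745)·17.721 = 6.852.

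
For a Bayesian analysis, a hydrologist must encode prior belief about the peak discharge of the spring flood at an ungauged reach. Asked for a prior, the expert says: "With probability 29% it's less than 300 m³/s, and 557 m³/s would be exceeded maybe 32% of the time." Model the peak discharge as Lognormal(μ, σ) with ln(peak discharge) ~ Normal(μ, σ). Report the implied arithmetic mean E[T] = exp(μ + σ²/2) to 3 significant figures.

If T ~ Lognormal(μ,σ) then ln T ~ Normal(μ,σ), so the p-quantile of ln T is μ + z_p·σ.
ln(300) = 5.704 and ln(557) = 6.323; z_{0.29} = -0.5534, z_{0.68} = 0.4677.
σ = (6.323 − 5.704)/(0.4677 − (-0.5534)) = 0.606.
μ = 5.704 − (-0.5534)·0.606 = 6.039.
E[T] = exp(μ + σ²/2) = exp(6.039 + 0.1836) = 504 m³/s.

E[T] ≈ 504 m³/s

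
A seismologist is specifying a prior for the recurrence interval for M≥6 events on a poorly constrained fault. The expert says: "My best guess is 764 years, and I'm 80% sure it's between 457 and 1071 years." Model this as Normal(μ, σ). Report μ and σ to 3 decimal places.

μ = 764.000, σ = 239.553

A symmetric 80% interval runs μ ± z·σ with z = 1.282.
Half-width = 307, so σ = 307/1.282 = 239.553.
μ is the stated best guess, 764.000.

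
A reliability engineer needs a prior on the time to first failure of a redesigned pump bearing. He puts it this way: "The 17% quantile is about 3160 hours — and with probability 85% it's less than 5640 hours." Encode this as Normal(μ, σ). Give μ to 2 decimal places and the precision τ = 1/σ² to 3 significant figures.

The p-quantile of Normal(μ,σ) is μ + z_p·σ, with z_{0.17} = -0.9542 and z_{0.85} = 1.036.
Eliminate σ: μ = (z₂·x₁ − z₁·x₂)/(z₂ − z₁) = (1.036·3160 − (-0.9542)·5640)/1.991 = 4348.75.
Then σ = (x₂ − x₁)/(z₂ − z₁) = (5640 − 3160)/1.991 = 1245.86.
Precision τ = 1/σ² = 1/1246² = 6.44e-07.

μ = 4348.75, τ = 6.44e-07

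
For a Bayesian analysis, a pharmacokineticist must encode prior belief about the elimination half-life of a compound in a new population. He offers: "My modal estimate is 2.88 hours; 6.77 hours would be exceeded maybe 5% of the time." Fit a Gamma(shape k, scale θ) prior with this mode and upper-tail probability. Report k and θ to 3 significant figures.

k ≈ 4.74, θ ≈ 0.77

Gamma(k,θ) with k>1 has mode (k−1)θ, so θ = 2.88/(k−1).
Need P(X < 6.77) = 0.95 with θ tied to k this way. Start at k = 2, θ = 2.88: P(X<6.77) ≈ 0.681.
Too low — raise k to concentrate. Iterating converges to k ≈ 4.74.
Then θ = 2.88/(4.74−1) ≈ 0.77.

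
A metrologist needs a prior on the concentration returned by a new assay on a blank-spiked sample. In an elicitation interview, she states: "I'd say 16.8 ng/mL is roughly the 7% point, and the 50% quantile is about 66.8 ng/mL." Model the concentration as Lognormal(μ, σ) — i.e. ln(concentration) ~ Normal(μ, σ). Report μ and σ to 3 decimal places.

μ ≈ 4.202, σ ≈ 0.935

If T ~ Lognormal(μ,σ) then ln T ~ Normal(μ,σ), so the p-quantile of ln T is μ + z_p·σ.
ln(16.8) = 2.821 and ln(66.8) = 4.202; z_{0.07} = -1.476, z_{0.5} = 0.
σ = (4.202 − 2.821)/(0 − (-1.476)) = 0.935.
μ = 2.821 − (-1.476)·0.935 = 4.202.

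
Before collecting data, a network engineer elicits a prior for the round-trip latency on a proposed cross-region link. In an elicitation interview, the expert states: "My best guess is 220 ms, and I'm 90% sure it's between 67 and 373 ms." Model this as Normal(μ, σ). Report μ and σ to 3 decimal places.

A symmetric 90% interval runs μ ± z·σ with z = 1.645.
Half-width = 153, so σ = 153/1.645 = 93.017.
μ is the stated best guess, 220.000.

μ = 220.000, σ = 93.017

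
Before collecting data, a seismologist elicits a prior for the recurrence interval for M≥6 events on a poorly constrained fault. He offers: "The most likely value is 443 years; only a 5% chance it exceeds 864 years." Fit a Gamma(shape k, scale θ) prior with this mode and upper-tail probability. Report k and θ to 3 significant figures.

Gamma(k,θ) with k>1 has mode (k−1)θ, so θ = 443/(k−1).
Need P(X < 864) = 0.95 with θ tied to k this way. Start at k = 2, θ = 443: P(X<864) ≈ 0.580.
Too low — raise k to concentrate. Iterating converges to k ≈ 7.22.
Then θ = 443/(7.22−1) ≈ 71.2.

k ≈ 7.22, θ ≈ 71.2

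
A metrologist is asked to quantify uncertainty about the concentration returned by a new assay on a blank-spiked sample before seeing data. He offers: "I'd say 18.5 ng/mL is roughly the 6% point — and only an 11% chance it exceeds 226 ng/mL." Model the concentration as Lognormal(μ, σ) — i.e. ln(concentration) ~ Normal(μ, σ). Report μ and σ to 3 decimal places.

μ ≈ 4.317, σ ≈ 0.900

If T ~ Lognormal(μ,σ) then ln T ~ Normal(μ,σ), so the p-quantile of ln T is μ + z_p·σ.
ln(18.5) = 2.918 and ln(226) = 5.421; z_{0.06} = -1.555, z_{0.89} = 1.227.
σ = (5.421 − 2.918)/(1.227 − (-1.555)) = 0.900.
μ = 2.918 − (-1.555)·0.900 = 4.317.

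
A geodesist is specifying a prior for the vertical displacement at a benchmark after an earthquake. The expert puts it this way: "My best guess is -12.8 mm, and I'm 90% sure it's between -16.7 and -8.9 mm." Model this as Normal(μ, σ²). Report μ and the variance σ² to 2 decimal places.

A symmetric 90% interval runs μ ± z·σ with z = 1.645.
Half-width = 3.9, so σ = 3.9/1.645 = 2.371 and σ² = 5.62.
μ is the stated best guess, -12.80.

μ = -12.80, σ² = 5.62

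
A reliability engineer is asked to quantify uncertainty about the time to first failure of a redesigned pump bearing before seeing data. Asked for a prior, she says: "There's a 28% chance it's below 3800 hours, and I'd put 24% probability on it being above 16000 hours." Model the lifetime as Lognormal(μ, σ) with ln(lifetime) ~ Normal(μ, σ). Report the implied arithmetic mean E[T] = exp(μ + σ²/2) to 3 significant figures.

If T ~ Lognormal(μ,σ) then ln T ~ Normal(μ,σ), so the p-quantile of ln T is μ + z_p·σ.
ln(3800) = 8.243 and ln(16000) = 9.68; z_{0.28} = -0.5828, z_{0.76} = 0.7063.
σ = (9.68 − 8.243)/(0.7063 − (-0.5828)) = 1.115.
μ = 8.243 − (-0.5828)·1.115 = 8.893.
E[T] = exp(μ + σ²/2) = exp(8.893 + 0.6218) = 13600 hours.

E[T] ≈ 13600 hours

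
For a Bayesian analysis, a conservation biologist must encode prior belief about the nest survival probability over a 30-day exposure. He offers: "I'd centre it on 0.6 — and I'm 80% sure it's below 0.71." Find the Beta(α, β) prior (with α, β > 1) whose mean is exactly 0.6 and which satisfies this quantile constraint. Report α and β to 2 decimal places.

With mean 0.6 fixed, write α = 0.6s, β = 0.4s where s = α+β.
Need P(θ < 0.71) = 0.8 under Beta(0.6s, 0.4s). Normal approximation: (q−m)/√(m(1−m)/s) ≈ z_{0.8} = 0.842, so s ≈ 0.6·0.4·(0.842)²/(0.71−0.6)² = 14.0.
At s = 14.0: P(θ<0.71) ≈ 0.796. Adjusting to match 0.8 gives s ≈ 14.44.
So α = 0.6·14.44 ≈ 8.66, β = 0.4·14.44 ≈ 5.77.

α ≈ 8.66, β ≈ 5.77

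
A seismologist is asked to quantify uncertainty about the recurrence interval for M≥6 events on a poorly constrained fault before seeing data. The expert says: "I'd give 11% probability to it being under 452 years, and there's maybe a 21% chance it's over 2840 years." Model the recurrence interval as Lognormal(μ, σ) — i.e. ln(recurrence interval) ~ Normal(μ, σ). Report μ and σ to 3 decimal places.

If T ~ Lognormal(μ,σ) then ln T ~ Normal(μ,σ), so the p-quantile of ln T is μ + z_p·σ.
ln(452) = 6.114 and ln(2840) = 7.952; z_{0.11} = -1.227, z_{0.79} = 0.8064.
σ = (7.952 − 6.114)/(0.8064 − (-1.227)) = 0.904.
μ = 6.114 − (-1.227)·0.904 = 7.223.

μ ≈ 7.223, σ ≈ 0.904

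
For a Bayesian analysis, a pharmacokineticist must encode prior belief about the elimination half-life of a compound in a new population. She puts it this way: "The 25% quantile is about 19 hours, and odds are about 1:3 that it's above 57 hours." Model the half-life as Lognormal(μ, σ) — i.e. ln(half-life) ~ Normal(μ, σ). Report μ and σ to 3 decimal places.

μ ≈ 3.494, σ ≈ 0.814

If T ~ Lognormal(μ,σ) then ln T ~ Normal(μ,σ), so the p-quantile of ln T is μ + z_p·σ.
ln(19) = 2.944 and ln(57) = 4.043; z_{0.25} = -0.6745, z_{0.75} = 0.6745.
σ = (4.043 − 2.944)/(0.6745 − (-0.6745)) = 0.814.
μ = 2.944 − (-0.6745)·0.814 = 3.494.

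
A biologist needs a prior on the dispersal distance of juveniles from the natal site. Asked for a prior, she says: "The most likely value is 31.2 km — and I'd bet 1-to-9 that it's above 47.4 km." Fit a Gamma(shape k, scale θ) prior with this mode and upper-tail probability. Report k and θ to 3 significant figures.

Gamma(k,θ) with k>1 has mode (k−1)θ, so θ = 31.2/(k−1).
Need P(X < 47.4) = 0.9 with θ tied to k this way. Start at k = 2, θ = 31.2: P(X<47.4) ≈ 0.449.
Too low — raise k to concentrate. Iterating converges to k ≈ 11.7.
Then θ = 31.2/(11.7−1) ≈ 2.93.

k ≈ 11.7, θ ≈ 2.93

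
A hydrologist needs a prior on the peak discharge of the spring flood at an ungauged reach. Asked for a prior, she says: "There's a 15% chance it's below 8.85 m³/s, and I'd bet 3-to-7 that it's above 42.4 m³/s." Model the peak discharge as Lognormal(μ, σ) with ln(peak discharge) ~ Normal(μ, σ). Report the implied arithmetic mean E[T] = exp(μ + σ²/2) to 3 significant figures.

If T ~ Lognormal(μ,σ) then ln T ~ Normal(μ,σ), so the p-quantile of ln T is μ + z_p·σ.
ln(8.85) = 2.18 and ln(42.4) = 3.747; z_{0.15} = -1.036, z_{0.7} = 0.5244.
σ = (3.747 − 2.18)/(0.5244 − (-1.036)) = 1.004.
μ = 2.18 − (-1.036)·1.004 = 3.221.
E[T] = exp(μ + σ²/2) = exp(3.221 + 0.5038) = 41.5 m³/s.

E[T] ≈ 41.5 m³/s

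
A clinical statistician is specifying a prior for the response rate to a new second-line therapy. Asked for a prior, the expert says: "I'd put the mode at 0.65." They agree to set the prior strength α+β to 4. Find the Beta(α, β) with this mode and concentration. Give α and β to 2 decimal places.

α = 2.30, β = 1.70

For α,β > 1 the Beta mode is (α−1)/(α+β−2). With α+β = 4, the mode is (α−1)/2.
Set (α−1)/2 = 0.65 → α = 1 + 0.65·2 = 2.30.
β = 4 − α = 1.70.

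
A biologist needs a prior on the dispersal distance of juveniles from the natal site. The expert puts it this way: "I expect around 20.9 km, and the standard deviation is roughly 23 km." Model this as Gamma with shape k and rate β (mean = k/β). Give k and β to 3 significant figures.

k ≈ 0.826, β ≈ 0.0395

For Gamma(k, rate β): mean = k/β, variance = k/β², so CV = 1/√k.
CV = SD/mean = 23/20.9 = 1.1, hence k = 1/CV² = 0.826.
Then β = k/mean = 0.826/20.9 = 0.0395.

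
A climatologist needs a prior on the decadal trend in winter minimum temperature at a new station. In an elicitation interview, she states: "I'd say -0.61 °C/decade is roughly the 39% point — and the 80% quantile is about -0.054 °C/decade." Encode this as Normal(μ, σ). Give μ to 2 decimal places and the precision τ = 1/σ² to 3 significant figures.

The p-quantile of Normal(μ,σ) is μ + z_p·σ, with z_{0.39} = -0.2793 and z_{0.8} = 0.8416.
Eliminate σ: μ = (z₂·x₁ − z₁·x₂)/(z₂ − z₁) = (0.8416·-0.61 − (-0.2793)·-0.054)/1.121 = -0.47.
Then σ = (x₂ − x₁)/(z₂ − z₁) = (-0.054 − -0.61)/1.121 = 0.50.
Precision τ = 1/σ² = 1/0.496² = 4.06.

μ = -0.47, τ = 4.06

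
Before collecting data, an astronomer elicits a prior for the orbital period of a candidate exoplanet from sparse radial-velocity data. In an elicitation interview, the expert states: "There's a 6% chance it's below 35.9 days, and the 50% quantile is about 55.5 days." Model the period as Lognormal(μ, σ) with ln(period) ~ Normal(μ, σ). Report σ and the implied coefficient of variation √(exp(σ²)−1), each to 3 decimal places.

σ ≈ 0.280, CV ≈ 0.286

If T ~ Lognormal(μ,σ) then ln T ~ Normal(μ,σ), so the p-quantile of ln T is μ + z_p·σ.
ln(35.9) = 3.581 and ln(55.5) = 4.016; z_{0.06} = -1.555, z_{0.5} = 0.
σ = (4.016 − 3.581)/(0 − (-1.555)) = 0.280.
μ = 3.581 − (-1.555)·0.280 = 4.016.
CV = √(exp(σ²)−1) = √(exp(0.0785)−1) = 0.286.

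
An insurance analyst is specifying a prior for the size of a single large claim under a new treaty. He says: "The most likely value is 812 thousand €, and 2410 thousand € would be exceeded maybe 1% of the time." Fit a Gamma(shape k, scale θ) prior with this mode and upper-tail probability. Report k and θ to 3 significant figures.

Gamma(k,θ) with k>1 has mode (k−1)θ, so θ = 812/(k−1).
Need P(X < 2410) = 0.99 with θ tied to k this way. Start at k = 2, θ = 812: P(X<2410) ≈ 0.796.
Too low — raise k to concentrate. Iterating converges to k ≈ 4.81.
Then θ = 812/(4.81−1) ≈ 213.

k ≈ 4.81, θ ≈ 213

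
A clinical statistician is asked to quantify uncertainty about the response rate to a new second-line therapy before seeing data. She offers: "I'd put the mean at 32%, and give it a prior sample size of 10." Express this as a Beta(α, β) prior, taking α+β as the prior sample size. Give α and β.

Under the effective-sample-size interpretation, Beta(α, β) has prior mean α/(α+β) and prior sample size α+β.
So α+β = 10 and α/(α+β) = 0.32, giving α = 0.32·10 = 3.2 and β = 10 − 3.2 = 6.8.

α = 3.2, β = 6.8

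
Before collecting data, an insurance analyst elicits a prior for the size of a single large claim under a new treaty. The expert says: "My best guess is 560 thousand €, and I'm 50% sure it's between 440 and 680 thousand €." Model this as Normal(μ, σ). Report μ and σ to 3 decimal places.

μ = 560.000, σ = 177.912

A symmetric 50% interval runs μ ± z·σ with z = 0.6745.
Half-width = 120, so σ = 120/0.6745 = 177.912.
μ is the stated best guess, 560.000.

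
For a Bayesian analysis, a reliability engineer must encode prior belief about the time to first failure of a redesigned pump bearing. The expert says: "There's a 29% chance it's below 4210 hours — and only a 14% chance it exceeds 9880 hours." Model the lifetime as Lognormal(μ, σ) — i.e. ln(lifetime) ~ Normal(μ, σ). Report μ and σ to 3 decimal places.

μ ≈ 8.634, σ ≈ 0.522

If T ~ Lognormal(μ,σ) then ln T ~ Normal(μ,σ), so the p-quantile of ln T is μ + z_p·σ.
ln(4210) = 8.345 and ln(9880) = 9.198; z_{0.29} = -0.5534, z_{0.86} = 1.08.
σ = (9.198 − 8.345)/(1.08 − (-0.5534)) = 0.522.
μ = 8.345 − (-0.5534)·0.522 = 8.634.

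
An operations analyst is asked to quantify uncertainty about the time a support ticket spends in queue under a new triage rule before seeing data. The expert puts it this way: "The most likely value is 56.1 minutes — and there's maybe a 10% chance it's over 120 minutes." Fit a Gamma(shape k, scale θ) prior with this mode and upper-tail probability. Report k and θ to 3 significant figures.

Gamma(k,θ) with k>1 has mode (k−1)θ, so θ = 56.1/(k−1).
Need P(X < 120) = 0.9 with θ tied to k this way. Start at k = 2, θ = 56.1: P(X<120) ≈ 0.630.
Too low — raise k to concentrate. Iterating converges to k ≈ 4.32.
Then θ = 56.1/(4.32−1) ≈ 16.9.

k ≈ 4.32, θ ≈ 16.9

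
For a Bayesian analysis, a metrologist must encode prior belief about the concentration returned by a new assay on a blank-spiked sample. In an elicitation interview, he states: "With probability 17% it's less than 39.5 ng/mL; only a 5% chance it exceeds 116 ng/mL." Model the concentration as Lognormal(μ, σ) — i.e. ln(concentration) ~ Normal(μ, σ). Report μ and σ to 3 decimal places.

If T ~ Lognormal(μ,σ) then ln T ~ Normal(μ,σ), so the p-quantile of ln T is μ + z_p·σ.
ln(39.5) = 3.676 and ln(116) = 4.754; z_{0.17} = -0.9542, z_{0.95} = 1.645.
σ = (4.754 − 3.676)/(1.645 − (-0.9542)) = 0.414.
μ = 3.676 − (-0.9542)·0.414 = 4.072.

μ ≈ 4.072, σ ≈ 0.414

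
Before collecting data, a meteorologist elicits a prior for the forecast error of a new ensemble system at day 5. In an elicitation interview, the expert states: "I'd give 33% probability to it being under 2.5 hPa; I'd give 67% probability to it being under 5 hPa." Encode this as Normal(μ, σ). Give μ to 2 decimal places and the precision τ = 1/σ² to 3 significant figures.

μ = 3.75, τ = 0.124

For Normal(μ,σ), the p-quantile is μ + z_p·σ. Here z_{0.33} = -0.4399, z_{0.67} = 0.4399.
So 2.5 = μ − 0.4399σ and 5 = μ + 0.4399σ.
Subtracting: σ = (5 − 2.5)/(0.4399 − (-0.4399)) = 2.84.
Then μ = 2.5 − (-0.4399)·2.84 = 3.75.
Precision τ = 1/σ² = 1/2.841² = 0.124.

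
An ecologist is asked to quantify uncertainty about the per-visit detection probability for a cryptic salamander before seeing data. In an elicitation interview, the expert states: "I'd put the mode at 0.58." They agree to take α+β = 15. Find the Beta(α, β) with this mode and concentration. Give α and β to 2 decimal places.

For α,β > 1 the Beta mode is (α−1)/(α+β−2). With α+β = 15, the mode is (α−1)/13.
Set (α−1)/13 = 0.58 → α = 1 + 0.58·13 = 8.54.
β = 15 − α = 6.46.

α = 8.54, β = 6.46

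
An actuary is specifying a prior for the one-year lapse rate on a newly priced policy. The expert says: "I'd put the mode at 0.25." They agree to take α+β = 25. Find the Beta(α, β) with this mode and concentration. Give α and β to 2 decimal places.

α = 6.75, β = 18.25

For α,β > 1 the Beta mode is (α−1)/(α+β−2). With α+β = 25, the mode is (α−1)/23.
Set (α−1)/23 = 0.25 → α = 1 + 0.25·23 = 6.75.
β = 25 − α = 18.25.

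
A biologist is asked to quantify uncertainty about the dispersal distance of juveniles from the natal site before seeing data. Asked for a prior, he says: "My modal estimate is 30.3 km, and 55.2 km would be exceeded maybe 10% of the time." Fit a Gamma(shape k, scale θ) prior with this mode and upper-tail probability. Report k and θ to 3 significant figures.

Gamma(k,θ) with k>1 has mode (k−1)θ, so θ = 30.3/(k−1).
Need P(X < 55.2) = 0.9 with θ tied to k this way. Start at k = 2, θ = 30.3: P(X<55.2) ≈ 0.544.
Too low — raise k to concentrate. Iterating converges to k ≈ 6.3.
Then θ = 30.3/(6.3−1) ≈ 5.72.

k ≈ 6.3, θ ≈ 5.72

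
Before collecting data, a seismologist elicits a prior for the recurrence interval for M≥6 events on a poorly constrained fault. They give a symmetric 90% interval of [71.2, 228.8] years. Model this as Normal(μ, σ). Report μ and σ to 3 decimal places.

μ = 150.000, σ = 47.907

A symmetric 90% interval runs μ ± z·σ with z = 1.645.
Half-width = 78.8, so σ = 78.8/1.645 = 47.907.
μ is the interval midpoint, 150.000.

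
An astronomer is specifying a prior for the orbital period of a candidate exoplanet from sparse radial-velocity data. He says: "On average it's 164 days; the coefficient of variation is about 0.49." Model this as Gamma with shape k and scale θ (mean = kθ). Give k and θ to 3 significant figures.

k ≈ 4.16, θ ≈ 39.4

For Gamma(k, scale θ): mean = kθ, variance = kθ², so CV = 1/√k.
CV = 0.49, hence k = 1/CV² = 4.16.
Then θ = mean/k = 164/4.16 = 39.4.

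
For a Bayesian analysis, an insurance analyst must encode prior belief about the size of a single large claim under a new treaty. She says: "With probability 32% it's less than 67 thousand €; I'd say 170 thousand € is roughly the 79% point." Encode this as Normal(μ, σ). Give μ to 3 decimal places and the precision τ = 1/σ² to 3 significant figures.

For Normal(μ,σ), the p-quantile is μ + z_p·σ. Here z_{0.32} = -0.4677, z_{0.79} = 0.8064.
So 67 = μ − 0.4677σ and 170 = μ + 0.8064σ.
Subtracting: σ = (170 − 67)/(0.8064 − (-0.4677)) = 80.840.
Then μ = 67 − (-0.4677)·80.840 = 104.809.
Precision τ = 1/σ² = 1/80.84² = 0.000153.

μ = 104.809, τ = 0.000153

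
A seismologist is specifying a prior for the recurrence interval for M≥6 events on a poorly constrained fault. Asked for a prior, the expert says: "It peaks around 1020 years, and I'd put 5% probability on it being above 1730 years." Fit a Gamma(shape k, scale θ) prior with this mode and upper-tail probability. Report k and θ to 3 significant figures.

Gamma(k,θ) with k>1 has mode (k−1)θ, so θ = 1020/(k−1).
Need P(X < 1730) = 0.95 with θ tied to k this way. Start at k = 2, θ = 1020: P(X<1730) ≈ 0.506.
Too low — raise k to concentrate. Iterating converges to k ≈ 11.
Then θ = 1020/(11−1) ≈ 102.

k ≈ 11, θ ≈ 102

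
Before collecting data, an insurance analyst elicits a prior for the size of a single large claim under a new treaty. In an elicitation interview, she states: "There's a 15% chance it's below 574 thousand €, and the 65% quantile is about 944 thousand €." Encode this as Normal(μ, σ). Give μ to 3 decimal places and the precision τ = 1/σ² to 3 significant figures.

The p-quantile of Normal(μ,σ) is μ + z_p·σ, with z_{0.15} = -1.036 and z_{0.65} = 0.3853.
Eliminate σ: μ = (z₂·x₁ − z₁·x₂)/(z₂ − z₁) = (0.3853·574 − (-1.036)·944)/1.422 = 843.723.
Then σ = (x₂ − x₁)/(z₂ − z₁) = (944 − 574)/1.422 = 260.242.
Precision τ = 1/σ² = 1/260.2² = 1.48e-05.

μ = 843.723, τ = 1.48e-05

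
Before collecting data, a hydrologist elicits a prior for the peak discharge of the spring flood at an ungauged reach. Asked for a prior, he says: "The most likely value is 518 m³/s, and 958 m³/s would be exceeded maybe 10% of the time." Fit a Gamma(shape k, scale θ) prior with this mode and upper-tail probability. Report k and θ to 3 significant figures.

k ≈ 6.05, θ ≈ 103

Gamma(k,θ) with k>1 has mode (k−1)θ, so θ = 518/(k−1).
Need P(X < 958) = 0.9 with θ tied to k this way. Start at k = 2, θ = 518: P(X<958) ≈ 0.552.
Too low — raise k to concentrate. Iterating converges to k ≈ 6.05.
Then θ = 518/(6.05−1) ≈ 103.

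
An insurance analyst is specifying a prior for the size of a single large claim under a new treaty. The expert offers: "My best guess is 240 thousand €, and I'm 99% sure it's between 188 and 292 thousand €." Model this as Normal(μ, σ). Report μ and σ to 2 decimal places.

A symmetric 99% interval runs μ ± z·σ with z = 2.576.
Half-width = 52, so σ = 52/2.576 = 20.19.
μ is the stated best guess, 240.00.

μ = 240.00, σ = 20.19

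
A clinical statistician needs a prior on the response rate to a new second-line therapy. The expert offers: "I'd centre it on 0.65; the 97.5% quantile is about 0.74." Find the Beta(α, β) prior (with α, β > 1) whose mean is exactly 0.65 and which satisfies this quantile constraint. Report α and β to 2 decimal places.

α ≈ 64.92, β ≈ 34.96

With mean 0.65 fixed, write α = 0.65s, β = 0.35s where s = α+β.
Need P(θ < 0.74) = 0.975 under Beta(0.65s, 0.35s). Normal approximation: (q−m)/√(m(1−m)/s) ≈ z_{0.975} = 1.96, so s ≈ 0.65·0.35·(1.96)²/(0.74−0.65)² = 107.9.
At s = 107.9: P(θ<0.74) ≈ 0.979. Adjusting to match 0.975 gives s ≈ 99.88.
So α = 0.65·99.88 ≈ 64.92, β = 0.35·99.88 ≈ 34.96.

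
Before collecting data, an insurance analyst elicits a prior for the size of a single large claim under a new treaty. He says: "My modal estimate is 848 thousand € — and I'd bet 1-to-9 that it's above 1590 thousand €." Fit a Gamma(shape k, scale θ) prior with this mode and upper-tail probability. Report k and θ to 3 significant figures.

k ≈ 5.83, θ ≈ 175

Gamma(k,θ) with k>1 has mode (k−1)θ, so θ = 848/(k−1).
Need P(X < 1590) = 0.9 with θ tied to k this way. Start at k = 2, θ = 848: P(X<1590) ≈ 0.559.
Too low — raise k to concentrate. Iterating converges to k ≈ 5.83.
Then θ = 848/(5.83−1) ≈ 175.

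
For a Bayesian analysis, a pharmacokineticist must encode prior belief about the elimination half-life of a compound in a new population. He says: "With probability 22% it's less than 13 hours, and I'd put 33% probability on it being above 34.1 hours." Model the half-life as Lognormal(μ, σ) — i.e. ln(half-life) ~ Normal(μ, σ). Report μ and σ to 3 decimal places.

If T ~ Lognormal(μ,σ) then ln T ~ Normal(μ,σ), so the p-quantile of ln T is μ + z_p·σ.
ln(13) = 2.565 and ln(34.1) = 3.529; z_{0.22} = -0.7722, z_{0.67} = 0.4399.
σ = (3.529 − 2.565)/(0.4399 − (-0.7722)) = 0.796.
μ = 2.565 − (-0.7722)·0.796 = 3.179.

μ ≈ 3.179, σ ≈ 0.796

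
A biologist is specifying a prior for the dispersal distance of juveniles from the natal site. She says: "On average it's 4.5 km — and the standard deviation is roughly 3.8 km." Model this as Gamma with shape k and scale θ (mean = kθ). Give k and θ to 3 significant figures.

k ≈ 1.4, θ ≈ 3.21

For Gamma(k, scale θ): mean = kθ, variance = kθ², so CV = 1/√k.
CV = SD/mean = 3.8/4.5 = 0.8444, hence k = 1/CV² = 1.4.
Then θ = mean/k = 4.5/1.4 = 3.21.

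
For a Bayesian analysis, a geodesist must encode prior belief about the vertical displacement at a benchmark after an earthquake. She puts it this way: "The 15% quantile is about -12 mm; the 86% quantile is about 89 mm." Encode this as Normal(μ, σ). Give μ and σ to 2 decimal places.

For Normal(μ,σ), the p-quantile is μ + z_p·σ. Here z_{0.15} = -1.036, z_{0.86} = 1.08.
So -12 = μ − 1.036σ and 89 = μ + 1.08σ.
Subtracting: σ = (89 − -12)/(1.08 − (-1.036)) = 47.71.
Then μ = -12 − (-1.036)·47.71 = 37.45.

μ = 37.45, σ = 47.71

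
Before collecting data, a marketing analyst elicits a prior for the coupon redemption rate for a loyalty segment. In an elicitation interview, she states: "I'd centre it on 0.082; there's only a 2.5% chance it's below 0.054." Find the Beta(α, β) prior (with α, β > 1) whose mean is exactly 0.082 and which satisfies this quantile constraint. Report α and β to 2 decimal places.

α ≈ 25.10, β ≈ 281.05

With mean 0.082 fixed, write α = 0.082s, β = 0.918s where s = α+β.
Need P(θ < 0.054) = 0.025 under Beta(0.082s, 0.918s). Normal approximation: (q−m)/√(m(1−m)/s) ≈ z_{0.025} = -1.96, so s ≈ 0.082·0.918·(-1.96)²/(0.054−0.082)² = 368.8.
At s = 368.8: P(θ<0.054) ≈ 0.015. Adjusting to match 0.025 gives s ≈ 306.16.
So α = 0.082·306.16 ≈ 25.10, β = 0.918·306.16 ≈ 281.05.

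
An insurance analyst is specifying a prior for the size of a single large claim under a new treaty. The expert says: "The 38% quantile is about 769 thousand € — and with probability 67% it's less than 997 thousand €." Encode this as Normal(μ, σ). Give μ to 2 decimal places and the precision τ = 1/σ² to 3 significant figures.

The p-quantile of Normal(μ,σ) is μ + z_p·σ, with z_{0.38} = -0.3055 and z_{0.67} = 0.4399.
Eliminate σ: μ = (z₂·x₁ − z₁·x₂)/(z₂ − z₁) = (0.4399·769 − (-0.3055)·997)/0.7454 = 862.44.
Then σ = (x₂ − x₁)/(z₂ − z₁) = (997 − 769)/0.7454 = 305.88.
Precision τ = 1/σ² = 1/305.9² = 1.07e-05.

μ = 862.44, τ = 1.07e-05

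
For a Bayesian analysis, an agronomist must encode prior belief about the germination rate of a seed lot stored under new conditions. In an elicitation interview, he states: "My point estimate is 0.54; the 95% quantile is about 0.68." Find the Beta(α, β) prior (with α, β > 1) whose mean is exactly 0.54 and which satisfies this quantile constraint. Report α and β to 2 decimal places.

α ≈ 17.67, β ≈ 15.05

With mean 0.54 fixed, write α = 0.54s, β = 0.46s where s = α+β.
Need P(θ < 0.68) = 0.95 under Beta(0.54s, 0.46s). Normal approximation: (q−m)/√(m(1−m)/s) ≈ z_{0.95} = 1.64, so s ≈ 0.54·0.46·(1.64)²/(0.68−0.54)² = 34.3.
At s = 34.3: P(θ<0.68) ≈ 0.954. Adjusting to match 0.95 gives s ≈ 32.72.
So α = 0.54·32.72 ≈ 17.67, β = 0.46·32.72 ≈ 15.05.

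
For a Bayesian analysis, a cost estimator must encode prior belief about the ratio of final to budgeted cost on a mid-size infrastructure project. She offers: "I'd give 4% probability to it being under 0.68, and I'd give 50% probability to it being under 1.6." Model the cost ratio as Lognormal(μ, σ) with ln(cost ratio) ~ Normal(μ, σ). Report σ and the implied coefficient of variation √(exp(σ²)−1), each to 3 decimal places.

σ ≈ 0.489, CV ≈ 0.519

If T ~ Lognormal(μ,σ) then ln T ~ Normal(μ,σ), so the p-quantile of ln T is μ + z_p·σ.
ln(0.68) = -0.3857 and ln(1.6) = 0.47; z_{0.04} = -1.751, z_{0.5} = 0.
σ = (0.47 − -0.3857)/(0 − (-1.751)) = 0.489.
μ = -0.3857 − (-1.751)·0.489 = 0.470.
CV = √(exp(σ²)−1) = √(exp(0.2389)−1) = 0.519.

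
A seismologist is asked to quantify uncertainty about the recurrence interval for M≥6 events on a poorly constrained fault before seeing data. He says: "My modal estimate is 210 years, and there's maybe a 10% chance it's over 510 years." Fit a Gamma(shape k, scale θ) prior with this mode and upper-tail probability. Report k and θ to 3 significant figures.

k ≈ 3.44, θ ≈ 86

Gamma(k,θ) with k>1 has mode (k−1)θ, so θ = 210/(k−1).
Need P(X < 510) = 0.9 with θ tied to k this way. Start at k = 2, θ = 210: P(X<510) ≈ 0.698.
Too low — raise k to concentrate. Iterating converges to k ≈ 3.44.
Then θ = 210/(3.44−1) ≈ 86.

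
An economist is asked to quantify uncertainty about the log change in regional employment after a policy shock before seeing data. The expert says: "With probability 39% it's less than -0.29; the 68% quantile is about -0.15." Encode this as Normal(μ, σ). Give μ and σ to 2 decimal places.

μ = -0.24, σ = 0.19

For Normal(μ,σ), the p-quantile is μ + z_p·σ. Here z_{0.39} = -0.2793, z_{0.68} = 0.4677.
So -0.29 = μ − 0.2793σ and -0.15 = μ + 0.4677σ.
Subtracting: σ = (-0.15 − -0.29)/(0.4677 − (-0.2793)) = 0.19.
Then μ = -0.29 − (-0.2793)·0.19 = -0.24.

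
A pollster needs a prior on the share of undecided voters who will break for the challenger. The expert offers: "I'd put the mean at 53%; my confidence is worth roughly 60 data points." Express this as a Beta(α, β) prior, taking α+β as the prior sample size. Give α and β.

α = 31.8, β = 28.2

Under the effective-sample-size interpretation, Beta(α, β) has prior mean α/(α+β) and prior sample size α+β.
So α+β = 60 and α/(α+β) = 0.53, giving α = 0.53·60 = 31.8 and β = 60 − 31.8 = 28.2.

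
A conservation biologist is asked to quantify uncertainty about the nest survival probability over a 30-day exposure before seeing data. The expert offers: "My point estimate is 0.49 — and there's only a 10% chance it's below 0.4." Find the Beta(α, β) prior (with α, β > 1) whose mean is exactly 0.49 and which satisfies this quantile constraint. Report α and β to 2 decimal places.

α ≈ 24.62, β ≈ 25.62

With mean 0.49 fixed, write α = 0.49s, β = 0.51s where s = α+β.
Need P(θ < 0.4) = 0.1 under Beta(0.49s, 0.51s). Normal approximation: (q−m)/√(m(1−m)/s) ≈ z_{0.1} = -1.28, so s ≈ 0.49·0.51·(-1.28)²/(0.4−0.49)² = 50.7.
At s = 50.7: P(θ<0.4) ≈ 0.099. Adjusting to match 0.1 gives s ≈ 50.24.
So α = 0.49·50.24 ≈ 24.62, β = 0.51·50.24 ≈ 25.62.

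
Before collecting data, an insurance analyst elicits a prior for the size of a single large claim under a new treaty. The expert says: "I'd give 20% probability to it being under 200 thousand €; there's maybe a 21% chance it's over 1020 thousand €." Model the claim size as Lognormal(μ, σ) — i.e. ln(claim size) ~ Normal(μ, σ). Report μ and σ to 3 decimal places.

If T ~ Lognormal(μ,σ) then ln T ~ Normal(μ,σ), so the p-quantile of ln T is μ + z_p·σ.
ln(200) = 5.298 and ln(1020) = 6.928; z_{0.2} = -0.8416, z_{0.79} = 0.8064.
σ = (6.928 − 5.298)/(0.8064 − (-0.8416)) = 0.989.
μ = 5.298 − (-0.8416)·0.989 = 6.130.

μ ≈ 6.130, σ ≈ 0.989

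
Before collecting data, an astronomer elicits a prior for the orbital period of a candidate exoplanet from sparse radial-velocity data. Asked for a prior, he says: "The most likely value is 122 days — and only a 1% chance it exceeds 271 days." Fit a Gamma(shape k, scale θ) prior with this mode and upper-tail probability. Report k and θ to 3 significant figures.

k ≈ 8.55, θ ≈ 16.1

Gamma(k,θ) with k>1 has mode (k−1)θ, so θ = 122/(k−1).
Need P(X < 271) = 0.99 with θ tied to k this way. Start at k = 2, θ = 122: P(X<271) ≈ 0.651.
Too low — raise k to concentrate. Iterating converges to k ≈ 8.55.
Then θ = 122/(8.55−1) ≈ 16.1.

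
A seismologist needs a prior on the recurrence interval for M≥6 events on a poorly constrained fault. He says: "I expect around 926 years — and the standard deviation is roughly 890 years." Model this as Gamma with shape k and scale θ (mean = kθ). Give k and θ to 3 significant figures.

k ≈ 1.08, θ ≈ 855

For Gamma(k, scale θ): mean = kθ, variance = kθ², so CV = 1/√k.
CV = SD/mean = 890/926 = 0.9611, hence k = 1/CV² = 1.08.
Then θ = mean/k = 926/1.08 = 855.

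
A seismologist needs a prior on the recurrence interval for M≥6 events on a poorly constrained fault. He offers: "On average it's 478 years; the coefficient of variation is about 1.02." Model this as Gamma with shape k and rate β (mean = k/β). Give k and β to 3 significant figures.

k ≈ 0.961, β ≈ 0.00201

For Gamma(k, rate β): mean = k/β, variance = k/β², so CV = 1/√k.
CV = 1.02, hence k = 1/CV² = 0.961.
Then β = k/mean = 0.961/478 = 0.00201.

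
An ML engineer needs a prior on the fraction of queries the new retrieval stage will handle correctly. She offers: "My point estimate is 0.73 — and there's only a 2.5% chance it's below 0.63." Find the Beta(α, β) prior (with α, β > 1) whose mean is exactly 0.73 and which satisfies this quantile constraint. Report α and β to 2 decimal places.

α ≈ 60.40, β ≈ 22.34

With mean 0.73 fixed, write α = 0.73s, β = 0.27s where s = α+β.
Need P(θ < 0.63) = 0.025 under Beta(0.73s, 0.27s). Normal approximation: (q−m)/√(m(1−m)/s) ≈ z_{0.025} = -1.96, so s ≈ 0.73·0.27·(-1.96)²/(0.63−0.73)² = 75.7.
At s = 75.7: P(θ<0.63) ≈ 0.030. Adjusting to match 0.025 gives s ≈ 82.74.
So α = 0.73·82.74 ≈ 60.40, β = 0.27·82.74 ≈ 22.34.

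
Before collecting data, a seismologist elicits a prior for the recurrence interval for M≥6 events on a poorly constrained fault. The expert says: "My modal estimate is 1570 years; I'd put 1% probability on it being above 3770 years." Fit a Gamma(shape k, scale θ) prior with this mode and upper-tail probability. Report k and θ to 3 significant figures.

Gamma(k,θ) with k>1 has mode (k−1)θ, so θ = 1570/(k−1).
Need P(X < 3770) = 0.99 with θ tied to k this way. Start at k = 2, θ = 1570: P(X<3770) ≈ 0.692.
Too low — raise k to concentrate. Iterating converges to k ≈ 7.17.
Then θ = 1570/(7.17−1) ≈ 254.

k ≈ 7.17, θ ≈ 254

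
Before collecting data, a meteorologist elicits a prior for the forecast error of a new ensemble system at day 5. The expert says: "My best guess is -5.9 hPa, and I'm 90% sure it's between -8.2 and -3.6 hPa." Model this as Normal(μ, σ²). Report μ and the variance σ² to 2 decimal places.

μ = -5.90, σ² = 1.96

A symmetric 90% interval runs μ ± z·σ with z = 1.645.
Half-width = 2.3, so σ = 2.3/1.645 = 1.398 and σ² = 1.96.
μ is the stated best guess, -5.90.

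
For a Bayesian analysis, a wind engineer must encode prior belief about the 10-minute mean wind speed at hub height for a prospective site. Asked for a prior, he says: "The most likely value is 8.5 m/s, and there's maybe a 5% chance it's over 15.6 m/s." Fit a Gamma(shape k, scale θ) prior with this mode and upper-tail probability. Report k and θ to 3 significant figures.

k ≈ 8.55, θ ≈ 1.13

Gamma(k,θ) with k>1 has mode (k−1)θ, so θ = 8.5/(k−1).
Need P(X < 15.6) = 0.95 with θ tied to k this way. Start at k = 2, θ = 8.5: P(X<15.6) ≈ 0.548.
Too low — raise k to concentrate. Iterating converges to k ≈ 8.55.
Then θ = 8.5/(8.55−1) ≈ 1.13.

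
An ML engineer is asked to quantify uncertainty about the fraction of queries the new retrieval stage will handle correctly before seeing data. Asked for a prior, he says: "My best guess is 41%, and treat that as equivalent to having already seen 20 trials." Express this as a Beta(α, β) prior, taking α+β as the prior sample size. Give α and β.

α = 8.2, β = 11.8

Under the effective-sample-size interpretation, Beta(α, β) has prior mean α/(α+β) and prior sample size α+β.
So α+β = 20 and α/(α+β) = 0.41, giving α = 0.41·20 = 8.2 and β = 20 − 8.2 = 11.8.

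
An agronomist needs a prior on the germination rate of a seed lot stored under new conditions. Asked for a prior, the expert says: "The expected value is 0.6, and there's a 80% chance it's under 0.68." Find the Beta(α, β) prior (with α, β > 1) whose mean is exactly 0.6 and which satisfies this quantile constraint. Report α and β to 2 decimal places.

α ≈ 16.26, β ≈ 10.84

With mean 0.6 fixed, write α = 0.6s, β = 0.4s where s = α+β.
Need P(θ < 0.68) = 0.8 under Beta(0.6s, 0.4s). Normal approximation: (q−m)/√(m(1−m)/s) ≈ z_{0.8} = 0.842, so s ≈ 0.6·0.4·(0.842)²/(0.68−0.6)² = 26.6.
At s = 26.6: P(θ<0.68) ≈ 0.797. Adjusting to match 0.8 gives s ≈ 27.10.
So α = 0.6·27.10 ≈ 16.26, β = 0.4·27.10 ≈ 10.84.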